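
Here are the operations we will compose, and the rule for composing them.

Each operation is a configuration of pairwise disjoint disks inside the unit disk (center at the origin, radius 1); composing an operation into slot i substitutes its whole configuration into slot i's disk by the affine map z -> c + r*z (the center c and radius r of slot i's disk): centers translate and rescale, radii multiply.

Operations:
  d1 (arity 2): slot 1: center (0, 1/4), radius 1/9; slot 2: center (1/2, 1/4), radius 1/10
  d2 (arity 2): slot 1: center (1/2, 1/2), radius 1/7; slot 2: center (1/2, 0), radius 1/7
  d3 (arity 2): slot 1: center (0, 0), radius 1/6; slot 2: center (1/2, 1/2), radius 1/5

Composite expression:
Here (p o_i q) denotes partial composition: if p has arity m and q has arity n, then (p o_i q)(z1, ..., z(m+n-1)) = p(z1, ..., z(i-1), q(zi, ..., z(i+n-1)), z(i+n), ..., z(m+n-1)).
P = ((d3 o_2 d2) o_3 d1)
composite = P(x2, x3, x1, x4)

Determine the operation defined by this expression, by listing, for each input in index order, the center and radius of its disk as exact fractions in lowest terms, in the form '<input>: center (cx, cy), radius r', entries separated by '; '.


x1: center (3/5, 71/140), radius 1/315; x2: center (0, 0), radius 1/6; x3: center (3/5, 3/5), radius 1/35; x4: center (43/70, 71/140), radius 1/350

Each x-disk chains the slot maps above it in d3; radii multiply.
tracing x2 down its 1-map path: center (0, 0), radius 1/6
tracing x3 down its 2-map path: center (3/5, 3/5), radius 1/35
tracing x1 down its 3-map path: center (3/5, 71/140), radius 1/315
tracing x4 down its 3-map path: center (43/70, 71/140), radius 1/350


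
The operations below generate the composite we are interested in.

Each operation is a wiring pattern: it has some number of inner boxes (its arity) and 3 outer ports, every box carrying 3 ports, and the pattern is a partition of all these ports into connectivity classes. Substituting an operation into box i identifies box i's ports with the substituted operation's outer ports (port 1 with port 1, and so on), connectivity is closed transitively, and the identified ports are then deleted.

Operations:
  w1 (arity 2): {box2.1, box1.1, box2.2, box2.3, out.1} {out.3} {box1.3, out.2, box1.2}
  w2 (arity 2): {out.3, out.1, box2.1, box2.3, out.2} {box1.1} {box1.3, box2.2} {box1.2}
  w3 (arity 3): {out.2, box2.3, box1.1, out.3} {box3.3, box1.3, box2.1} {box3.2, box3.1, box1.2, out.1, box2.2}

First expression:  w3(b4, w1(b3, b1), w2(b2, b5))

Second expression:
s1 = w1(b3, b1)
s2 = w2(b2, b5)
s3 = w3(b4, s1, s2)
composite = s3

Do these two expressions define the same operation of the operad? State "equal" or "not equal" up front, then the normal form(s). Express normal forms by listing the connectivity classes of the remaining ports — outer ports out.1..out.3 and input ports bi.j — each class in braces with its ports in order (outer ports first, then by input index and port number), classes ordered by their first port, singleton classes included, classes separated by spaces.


The first expression reduces to {out.1, b1.1, b1.2, b1.3, b3.1, b3.2, b3.3, b4.2, b4.3, b5.1, b5.3} {out.2, out.3, b4.1} {b2.1} {b2.2} {b2.3, b5.2}
The second expression reduces to {out.1, b1.1, b1.2, b1.3, b3.1, b3.2, b3.3, b4.2, b4.3, b5.1, b5.3} {out.2, out.3, b4.1} {b2.1} {b2.2} {b2.3, b5.2}
One common form — equal.

equal — both sides give {out.1, b1.1, b1.2, b1.3, b3.1, b3.2, b3.3, b4.2, b4.3, b5.1, b5.3} {out.2, out.3, b4.1} {b2.1} {b2.2} {b2.3, b5.2}


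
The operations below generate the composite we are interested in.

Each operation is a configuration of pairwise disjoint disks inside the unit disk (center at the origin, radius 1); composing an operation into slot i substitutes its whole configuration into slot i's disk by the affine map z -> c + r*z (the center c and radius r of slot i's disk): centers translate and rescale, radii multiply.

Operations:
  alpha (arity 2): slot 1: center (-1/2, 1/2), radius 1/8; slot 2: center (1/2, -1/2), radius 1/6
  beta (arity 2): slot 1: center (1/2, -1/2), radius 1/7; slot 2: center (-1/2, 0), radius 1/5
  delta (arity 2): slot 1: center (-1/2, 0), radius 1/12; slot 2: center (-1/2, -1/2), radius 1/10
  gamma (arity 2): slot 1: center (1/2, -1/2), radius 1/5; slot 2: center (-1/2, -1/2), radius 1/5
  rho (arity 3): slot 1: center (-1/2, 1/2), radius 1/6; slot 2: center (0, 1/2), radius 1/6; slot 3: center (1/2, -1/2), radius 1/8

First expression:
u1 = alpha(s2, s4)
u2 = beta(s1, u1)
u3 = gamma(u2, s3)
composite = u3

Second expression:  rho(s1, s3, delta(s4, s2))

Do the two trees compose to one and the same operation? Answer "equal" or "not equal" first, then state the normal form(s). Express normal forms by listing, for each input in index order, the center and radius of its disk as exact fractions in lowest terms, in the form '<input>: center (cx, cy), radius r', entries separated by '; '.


not equal: they reduce to s1: center (3/5, -3/5), radius 1/35; s2: center (19/50, -12/25), radius 1/200; s3: center (-1/2, -1/2), radius 1/5; s4: center (21/50, -13/25), radius 1/150 and s1: center (-1/2, 1/2), radius 1/6; s2: center (7/16, -9/16), radius 1/80; s3: center (0, 1/2), radius 1/6; s4: center (7/16, -1/2), radius 1/96

Normal form of the first expression: s1: center (3/5, -3/5), radius 1/35; s2: center (19/50, -12/25), radius 1/200; s3: center (-1/2, -1/2), radius 1/5; s4: center (21/50, -13/25), radius 1/150
Normal form of the second expression: s1: center (-1/2, 1/2), radius 1/6; s2: center (7/16, -9/16), radius 1/80; s3: center (0, 1/2), radius 1/6; s4: center (7/16, -1/2), radius 1/96
Distinct normal forms: not equal.


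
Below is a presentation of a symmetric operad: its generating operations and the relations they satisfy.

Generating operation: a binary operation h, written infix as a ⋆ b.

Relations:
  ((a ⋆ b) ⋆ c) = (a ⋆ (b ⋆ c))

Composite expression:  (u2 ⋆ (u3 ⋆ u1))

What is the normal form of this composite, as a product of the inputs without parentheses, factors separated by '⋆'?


Under associativity of h, the answer is the u's in reading order.
(u3 ⋆ u1) flattens to u3 ⋆ u1
(u2 ⋆ (u3 ⋆ u1)) flattens to u2 ⋆ u3 ⋆ u1

u2 ⋆ u3 ⋆ u1


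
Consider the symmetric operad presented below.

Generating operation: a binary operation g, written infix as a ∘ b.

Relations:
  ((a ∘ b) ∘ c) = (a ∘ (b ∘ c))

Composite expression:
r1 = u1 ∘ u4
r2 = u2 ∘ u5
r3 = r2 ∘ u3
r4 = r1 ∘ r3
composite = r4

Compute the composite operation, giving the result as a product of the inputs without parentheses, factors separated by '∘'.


All parenthesizations of g agree; list the u-inputs left to right.
(u1 ∘ u4) spells out as u1 ∘ u4
(u2 ∘ u5) spells out as u2 ∘ u5
((u2 ∘ u5) ∘ u3) spells out as u2 ∘ u5 ∘ u3
((u1 ∘ u4) ∘ ((u2 ∘ u5) ∘ u3)) spells out as u1 ∘ u4 ∘ u2 ∘ u5 ∘ u3

u1 ∘ u4 ∘ u2 ∘ u5 ∘ u3


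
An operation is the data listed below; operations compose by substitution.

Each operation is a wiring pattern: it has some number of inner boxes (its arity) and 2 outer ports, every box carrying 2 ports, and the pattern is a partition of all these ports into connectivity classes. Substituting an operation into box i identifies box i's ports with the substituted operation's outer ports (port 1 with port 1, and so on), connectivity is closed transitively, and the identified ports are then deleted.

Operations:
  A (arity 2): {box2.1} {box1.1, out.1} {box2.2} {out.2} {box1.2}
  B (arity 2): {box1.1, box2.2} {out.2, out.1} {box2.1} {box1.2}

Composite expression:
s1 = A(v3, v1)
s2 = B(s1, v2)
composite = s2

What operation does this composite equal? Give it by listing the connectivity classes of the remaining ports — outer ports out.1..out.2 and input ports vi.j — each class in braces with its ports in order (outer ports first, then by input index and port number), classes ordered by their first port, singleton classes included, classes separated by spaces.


{out.1, out.2} {v1.1} {v1.2} {v2.1} {v2.2, v3.1} {v3.2}

Two ports join when wires chain via B-identified ports.
composing A on (v3, v1), with out.j its own outer ports: {out.1, v3.1} {out.2} {v1.1} {v1.2} {v3.2}
composing B on (v3, v1, v2), with out.j its own outer ports: {out.1, out.2} {v1.1} {v1.2} {v2.1} {v2.2, v3.1} {v3.2}


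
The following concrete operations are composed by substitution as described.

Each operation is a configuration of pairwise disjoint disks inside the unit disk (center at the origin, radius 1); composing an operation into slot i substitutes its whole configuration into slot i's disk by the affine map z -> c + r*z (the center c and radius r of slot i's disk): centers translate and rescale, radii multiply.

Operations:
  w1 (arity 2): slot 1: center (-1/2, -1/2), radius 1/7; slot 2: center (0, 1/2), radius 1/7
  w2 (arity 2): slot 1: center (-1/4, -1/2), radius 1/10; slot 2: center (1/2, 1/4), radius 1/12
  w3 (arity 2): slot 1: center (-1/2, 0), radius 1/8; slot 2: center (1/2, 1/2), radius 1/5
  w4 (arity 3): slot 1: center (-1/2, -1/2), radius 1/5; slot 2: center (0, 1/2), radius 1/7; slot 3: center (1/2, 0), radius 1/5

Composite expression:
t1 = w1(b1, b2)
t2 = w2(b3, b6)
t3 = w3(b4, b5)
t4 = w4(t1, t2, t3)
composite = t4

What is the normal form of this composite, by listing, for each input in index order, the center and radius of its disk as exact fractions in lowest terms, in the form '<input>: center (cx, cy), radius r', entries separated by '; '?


b1: center (-3/5, -3/5), radius 1/35; b2: center (-1/2, -2/5), radius 1/35; b3: center (-1/28, 3/7), radius 1/70; b4: center (2/5, 0), radius 1/40; b5: center (3/5, 1/10), radius 1/25; b6: center (1/14, 15/28), radius 1/84


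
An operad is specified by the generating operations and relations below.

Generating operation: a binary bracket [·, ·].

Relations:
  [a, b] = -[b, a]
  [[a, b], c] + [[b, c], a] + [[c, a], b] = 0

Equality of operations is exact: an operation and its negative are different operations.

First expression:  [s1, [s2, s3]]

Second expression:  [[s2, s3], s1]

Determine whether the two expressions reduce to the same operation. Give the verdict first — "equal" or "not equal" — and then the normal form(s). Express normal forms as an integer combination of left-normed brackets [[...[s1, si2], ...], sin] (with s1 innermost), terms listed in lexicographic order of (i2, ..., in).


The first expression reduces to [[s1, s2], s3] - [[s1, s3], s2]
The second expression reduces to -[[s1, s2], s3] + [[s1, s3], s2]
They disagree, so not equal.

not equal: they reduce to [[s1, s2], s3] - [[s1, s3], s2] and -[[s1, s2], s3] + [[s1, s3], s2]


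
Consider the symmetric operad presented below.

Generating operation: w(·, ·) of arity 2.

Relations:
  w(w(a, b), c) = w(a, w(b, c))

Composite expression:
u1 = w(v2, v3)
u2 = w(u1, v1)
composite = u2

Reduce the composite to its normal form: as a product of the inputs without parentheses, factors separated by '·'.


v2 · v3 · v1

The w-tree's shape is irrelevant; the v-reading-order decides.
w(v2, v3) reduces to v2 · v3
w(w(v2, v3), v1) reduces to v2 · v3 · v1


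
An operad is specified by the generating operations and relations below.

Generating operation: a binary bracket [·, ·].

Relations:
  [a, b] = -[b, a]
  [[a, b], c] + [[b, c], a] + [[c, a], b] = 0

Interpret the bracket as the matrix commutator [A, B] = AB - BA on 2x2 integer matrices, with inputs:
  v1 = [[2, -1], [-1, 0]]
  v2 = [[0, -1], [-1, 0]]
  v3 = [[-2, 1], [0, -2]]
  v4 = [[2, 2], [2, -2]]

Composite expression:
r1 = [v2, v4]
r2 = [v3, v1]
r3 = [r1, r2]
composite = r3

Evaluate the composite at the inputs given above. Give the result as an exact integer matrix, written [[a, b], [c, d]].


[v2, v4] = [[0, 4], [-4, 0]]
[v3, v1] = [[-1, -2], [0, 1]]
[[v2, v4], [v3, v1]] = [[-8, 8], [8, 8]]

[[-8, 8], [8, 8]]


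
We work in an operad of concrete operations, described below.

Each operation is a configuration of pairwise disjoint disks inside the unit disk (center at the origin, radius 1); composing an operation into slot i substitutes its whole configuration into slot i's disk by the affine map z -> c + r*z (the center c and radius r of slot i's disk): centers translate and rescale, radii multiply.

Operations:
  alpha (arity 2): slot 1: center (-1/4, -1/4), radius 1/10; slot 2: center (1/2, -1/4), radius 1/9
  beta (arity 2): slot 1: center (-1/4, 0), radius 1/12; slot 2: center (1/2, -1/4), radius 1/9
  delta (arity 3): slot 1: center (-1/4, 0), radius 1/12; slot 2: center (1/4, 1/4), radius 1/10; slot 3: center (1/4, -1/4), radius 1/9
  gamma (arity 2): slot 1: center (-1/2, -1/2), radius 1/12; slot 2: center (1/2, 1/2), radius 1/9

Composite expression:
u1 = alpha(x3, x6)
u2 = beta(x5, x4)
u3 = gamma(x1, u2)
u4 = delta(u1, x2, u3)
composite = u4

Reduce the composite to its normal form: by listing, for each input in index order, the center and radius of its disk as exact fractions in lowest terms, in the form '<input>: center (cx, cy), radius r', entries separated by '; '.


x1: center (7/36, -11/36), radius 1/108; x2: center (1/4, 1/4), radius 1/10; x3: center (-13/48, -1/48), radius 1/120; x4: center (101/324, -16/81), radius 1/729; x5: center (49/162, -7/36), radius 1/972; x6: center (-5/24, -1/48), radius 1/108


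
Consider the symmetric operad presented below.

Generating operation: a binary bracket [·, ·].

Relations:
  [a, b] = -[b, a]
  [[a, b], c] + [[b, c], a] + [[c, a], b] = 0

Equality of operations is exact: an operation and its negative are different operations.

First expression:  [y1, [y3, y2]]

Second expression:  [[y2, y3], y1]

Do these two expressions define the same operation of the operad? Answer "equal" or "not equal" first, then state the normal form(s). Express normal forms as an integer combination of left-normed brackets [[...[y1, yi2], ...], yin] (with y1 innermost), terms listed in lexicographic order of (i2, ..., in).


equal; both compose to -[[y1, y2], y3] + [[y1, y3], y2]

The first composite normalizes to -[[y1, y2], y3] + [[y1, y3], y2]
The second composite normalizes to -[[y1, y2], y3] + [[y1, y3], y2]
The normal forms match — equal.


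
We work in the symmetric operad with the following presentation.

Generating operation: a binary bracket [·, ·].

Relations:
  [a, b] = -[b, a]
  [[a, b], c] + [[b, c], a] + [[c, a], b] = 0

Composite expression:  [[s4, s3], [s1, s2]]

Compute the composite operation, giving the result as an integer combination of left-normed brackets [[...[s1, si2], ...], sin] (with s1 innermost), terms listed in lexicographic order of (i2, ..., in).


Antisymmetry and Jacobi reduce to s1-anchored left-normed brackets.
Composite bracket: [[s4, s3], [s1, s2]]
Under [a, b] = ab - ba we get 8 signed associative words (2^3 = 8).
Words beginning with s1 determine it all:
  the word s1s2s3s4 carries sign +1 and contributes +[[[s1, s2], s3], s4]
  the word s1s2s4s3 carries sign -1 and contributes -[[[s1, s2], s4], s3]

[[[s1, s2], s3], s4] - [[[s1, s2], s4], s3]


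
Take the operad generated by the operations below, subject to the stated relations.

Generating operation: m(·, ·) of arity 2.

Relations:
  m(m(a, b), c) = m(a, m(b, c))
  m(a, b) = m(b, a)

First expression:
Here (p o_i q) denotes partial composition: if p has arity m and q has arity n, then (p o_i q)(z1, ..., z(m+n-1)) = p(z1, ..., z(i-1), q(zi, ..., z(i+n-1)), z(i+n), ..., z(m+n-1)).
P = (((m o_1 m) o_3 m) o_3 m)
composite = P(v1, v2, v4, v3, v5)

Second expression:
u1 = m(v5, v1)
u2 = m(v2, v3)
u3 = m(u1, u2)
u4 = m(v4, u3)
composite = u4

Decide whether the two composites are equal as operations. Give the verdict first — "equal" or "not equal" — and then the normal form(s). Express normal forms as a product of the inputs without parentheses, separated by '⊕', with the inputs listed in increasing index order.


equal: each reduces to v1 ⊕ v2 ⊕ v3 ⊕ v4 ⊕ v5

Reducing the first expression gives v1 ⊕ v2 ⊕ v3 ⊕ v4 ⊕ v5
Reducing the second expression gives v1 ⊕ v2 ⊕ v3 ⊕ v4 ⊕ v5
Both agree, so they are equal.


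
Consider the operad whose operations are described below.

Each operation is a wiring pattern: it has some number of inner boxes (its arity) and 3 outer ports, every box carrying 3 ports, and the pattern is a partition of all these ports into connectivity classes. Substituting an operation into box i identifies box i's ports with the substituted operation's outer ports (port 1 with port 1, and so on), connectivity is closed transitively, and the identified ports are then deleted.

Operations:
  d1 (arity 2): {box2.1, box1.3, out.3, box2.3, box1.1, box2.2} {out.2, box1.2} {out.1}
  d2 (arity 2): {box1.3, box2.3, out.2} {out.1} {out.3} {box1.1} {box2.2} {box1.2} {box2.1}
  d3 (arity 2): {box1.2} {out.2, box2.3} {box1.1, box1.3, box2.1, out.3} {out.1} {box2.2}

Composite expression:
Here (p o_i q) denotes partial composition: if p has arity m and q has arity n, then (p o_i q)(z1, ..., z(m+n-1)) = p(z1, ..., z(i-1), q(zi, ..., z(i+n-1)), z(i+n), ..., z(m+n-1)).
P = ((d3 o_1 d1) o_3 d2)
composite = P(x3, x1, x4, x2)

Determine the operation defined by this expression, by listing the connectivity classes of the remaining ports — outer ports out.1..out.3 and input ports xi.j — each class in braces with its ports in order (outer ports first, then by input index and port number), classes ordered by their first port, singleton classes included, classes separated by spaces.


{out.1} {out.2} {out.3, x1.1, x1.2, x1.3, x3.1, x3.3} {x2.1} {x2.2} {x2.3, x4.3} {x3.2} {x4.1} {x4.2}

Connectivity passes through glued d3-boundaries; trace each wire chain.
d1 over (x3, x1) gives {out.1} {out.2, x3.2} {out.3, x1.1, x1.2, x1.3, x3.1, x3.3}, out.j being that stage's outer ports
d2 over (x4, x2) gives {out.1} {out.2, x2.3, x4.3} {out.3} {x2.1} {x2.2} {x4.1} {x4.2}, out.j being that stage's outer ports
d3 over (x3, x1, x4, x2) gives {out.1} {out.2} {out.3, x1.1, x1.2, x1.3, x3.1, x3.3} {x2.1} {x2.2} {x2.3, x4.3} {x3.2} {x4.1} {x4.2}, out.j being that stage's outer ports


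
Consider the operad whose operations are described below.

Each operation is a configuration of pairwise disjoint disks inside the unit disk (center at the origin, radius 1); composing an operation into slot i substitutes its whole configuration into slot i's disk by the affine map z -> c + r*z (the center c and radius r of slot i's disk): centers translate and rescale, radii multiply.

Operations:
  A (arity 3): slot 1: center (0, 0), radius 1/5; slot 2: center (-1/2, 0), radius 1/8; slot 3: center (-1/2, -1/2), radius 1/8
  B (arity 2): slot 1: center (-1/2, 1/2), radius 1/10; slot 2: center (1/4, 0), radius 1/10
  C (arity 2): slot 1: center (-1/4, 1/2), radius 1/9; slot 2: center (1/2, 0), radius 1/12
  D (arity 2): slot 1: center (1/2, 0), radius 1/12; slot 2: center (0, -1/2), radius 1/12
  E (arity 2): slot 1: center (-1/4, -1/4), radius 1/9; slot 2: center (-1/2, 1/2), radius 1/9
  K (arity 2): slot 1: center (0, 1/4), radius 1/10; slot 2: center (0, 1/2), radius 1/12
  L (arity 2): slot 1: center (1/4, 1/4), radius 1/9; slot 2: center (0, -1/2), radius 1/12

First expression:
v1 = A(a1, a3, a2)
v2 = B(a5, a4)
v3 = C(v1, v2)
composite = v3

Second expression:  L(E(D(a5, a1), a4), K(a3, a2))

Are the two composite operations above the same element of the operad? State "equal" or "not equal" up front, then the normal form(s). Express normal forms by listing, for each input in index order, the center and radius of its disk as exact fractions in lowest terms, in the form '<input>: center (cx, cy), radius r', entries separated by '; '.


not equal; first: a1: center (-1/4, 1/2), radius 1/45; a2: center (-11/36, 4/9), radius 1/72; a3: center (-11/36, 1/2), radius 1/72; a4: center (25/48, 0), radius 1/120; a5: center (11/24, 1/24), radius 1/120; second: a1: center (2/9, 35/162), radius 1/972; a2: center (0, -11/24), radius 1/144; a3: center (0, -23/48), radius 1/120; a4: center (7/36, 11/36), radius 1/81; a5: center (37/162, 2/9), radius 1/972

Reducing the first expression gives a1: center (-1/4, 1/2), radius 1/45; a2: center (-11/36, 4/9), radius 1/72; a3: center (-11/36, 1/2), radius 1/72; a4: center (25/48, 0), radius 1/120; a5: center (11/24, 1/24), radius 1/120
Reducing the second expression gives a1: center (2/9, 35/162), radius 1/972; a2: center (0, -11/24), radius 1/144; a3: center (0, -23/48), radius 1/120; a4: center (7/36, 11/36), radius 1/81; a5: center (37/162, 2/9), radius 1/972
The forms do not match — not equal.


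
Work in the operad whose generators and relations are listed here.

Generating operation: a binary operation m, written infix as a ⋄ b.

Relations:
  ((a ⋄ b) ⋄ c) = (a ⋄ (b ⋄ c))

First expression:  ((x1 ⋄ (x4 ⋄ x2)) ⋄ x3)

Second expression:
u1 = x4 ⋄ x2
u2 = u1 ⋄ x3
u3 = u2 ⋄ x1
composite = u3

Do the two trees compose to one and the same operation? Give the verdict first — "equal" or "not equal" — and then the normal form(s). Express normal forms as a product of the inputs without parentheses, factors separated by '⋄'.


The first expression reduces to x1 ⋄ x4 ⋄ x2 ⋄ x3
The second expression reduces to x4 ⋄ x2 ⋄ x3 ⋄ x1
No match — not equal.

not equal; the first gives x1 ⋄ x4 ⋄ x2 ⋄ x3 and the second x4 ⋄ x2 ⋄ x3 ⋄ x1


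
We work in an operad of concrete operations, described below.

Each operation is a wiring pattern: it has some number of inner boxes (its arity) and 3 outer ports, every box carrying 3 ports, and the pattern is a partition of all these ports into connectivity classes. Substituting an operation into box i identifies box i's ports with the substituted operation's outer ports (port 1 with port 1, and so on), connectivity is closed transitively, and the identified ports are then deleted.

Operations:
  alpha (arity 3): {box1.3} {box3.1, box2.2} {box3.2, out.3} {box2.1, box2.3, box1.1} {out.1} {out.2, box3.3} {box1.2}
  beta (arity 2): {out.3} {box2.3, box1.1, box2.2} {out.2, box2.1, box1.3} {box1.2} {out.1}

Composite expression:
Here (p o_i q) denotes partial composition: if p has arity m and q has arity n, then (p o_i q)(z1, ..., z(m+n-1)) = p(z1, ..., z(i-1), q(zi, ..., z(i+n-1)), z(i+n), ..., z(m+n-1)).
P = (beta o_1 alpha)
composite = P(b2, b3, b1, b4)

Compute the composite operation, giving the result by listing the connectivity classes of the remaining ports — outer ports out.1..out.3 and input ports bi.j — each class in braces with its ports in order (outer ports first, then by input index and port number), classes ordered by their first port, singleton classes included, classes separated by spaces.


{out.1} {out.2, b1.2, b4.1} {out.3} {b1.1, b3.2} {b1.3} {b2.1, b3.1, b3.3} {b2.2} {b2.3} {b4.2, b4.3}

Connectivity passes through glued beta-boundaries; trace each wire chain.
stage alpha: inputs (b2, b3, b1), connectivity {out.1} {out.2, b1.3} {out.3, b1.2} {b1.1, b3.2} {b2.1, b3.1, b3.3} {b2.2} {b2.3}, out.j its boundary
stage beta: inputs (b2, b3, b1, b4), connectivity {out.1} {out.2, b1.2, b4.1} {out.3} {b1.1, b3.2} {b1.3} {b2.1, b3.1, b3.3} {b2.2} {b2.3} {b4.2, b4.3}, out.j its boundary


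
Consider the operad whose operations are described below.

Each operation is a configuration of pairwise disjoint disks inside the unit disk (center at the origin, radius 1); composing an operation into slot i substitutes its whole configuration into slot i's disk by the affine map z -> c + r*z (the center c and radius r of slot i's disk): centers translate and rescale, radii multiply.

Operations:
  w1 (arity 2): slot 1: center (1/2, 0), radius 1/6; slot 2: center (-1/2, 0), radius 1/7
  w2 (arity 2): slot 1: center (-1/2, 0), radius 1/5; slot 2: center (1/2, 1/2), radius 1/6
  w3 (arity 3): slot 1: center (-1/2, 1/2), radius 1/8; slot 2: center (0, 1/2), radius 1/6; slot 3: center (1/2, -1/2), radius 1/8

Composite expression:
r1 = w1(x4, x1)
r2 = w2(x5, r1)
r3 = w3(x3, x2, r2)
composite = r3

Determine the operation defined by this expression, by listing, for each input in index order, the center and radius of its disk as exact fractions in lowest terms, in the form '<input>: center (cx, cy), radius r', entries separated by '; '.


Each x-disk chains the slot maps above it in w3; radii multiply.
tracing x3 down its 1-map path: center (-1/2, 1/2), radius 1/8
tracing x2 down its 1-map path: center (0, 1/2), radius 1/6
tracing x5 down its 2-map path: center (7/16, -1/2), radius 1/40
tracing x4 down its 3-map path: center (55/96, -7/16), radius 1/288
tracing x1 down its 3-map path: center (53/96, -7/16), radius 1/336

x1: center (53/96, -7/16), radius 1/336; x2: center (0, 1/2), radius 1/6; x3: center (-1/2, 1/2), radius 1/8; x4: center (55/96, -7/16), radius 1/288; x5: center (7/16, -1/2), radius 1/40


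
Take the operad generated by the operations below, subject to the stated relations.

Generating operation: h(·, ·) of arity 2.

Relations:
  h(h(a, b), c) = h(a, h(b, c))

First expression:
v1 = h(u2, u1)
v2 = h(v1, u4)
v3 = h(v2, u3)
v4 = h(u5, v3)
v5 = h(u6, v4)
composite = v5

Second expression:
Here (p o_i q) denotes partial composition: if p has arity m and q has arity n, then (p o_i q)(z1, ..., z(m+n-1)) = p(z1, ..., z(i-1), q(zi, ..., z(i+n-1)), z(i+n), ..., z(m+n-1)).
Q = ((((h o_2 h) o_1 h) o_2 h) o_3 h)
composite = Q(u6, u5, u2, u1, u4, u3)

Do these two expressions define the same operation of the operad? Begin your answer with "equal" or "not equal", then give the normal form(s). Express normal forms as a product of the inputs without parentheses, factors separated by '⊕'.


equal; the common form is u6 ⊕ u5 ⊕ u2 ⊕ u1 ⊕ u4 ⊕ u3

The first composite normalizes to u6 ⊕ u5 ⊕ u2 ⊕ u1 ⊕ u4 ⊕ u3
The second composite normalizes to u6 ⊕ u5 ⊕ u2 ⊕ u1 ⊕ u4 ⊕ u3
Same normal form: equal.


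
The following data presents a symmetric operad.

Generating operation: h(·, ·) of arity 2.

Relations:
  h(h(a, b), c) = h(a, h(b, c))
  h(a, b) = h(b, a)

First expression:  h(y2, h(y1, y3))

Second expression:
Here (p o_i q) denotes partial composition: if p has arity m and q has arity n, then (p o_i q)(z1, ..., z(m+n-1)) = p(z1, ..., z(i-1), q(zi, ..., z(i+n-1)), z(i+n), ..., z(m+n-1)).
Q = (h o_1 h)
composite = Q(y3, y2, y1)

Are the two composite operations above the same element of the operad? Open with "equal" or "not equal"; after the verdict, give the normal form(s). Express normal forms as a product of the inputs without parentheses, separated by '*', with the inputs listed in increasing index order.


The first expression reduces to y1 * y2 * y3
The second expression reduces to y1 * y2 * y3
One common form — equal.

equal; the common form is y1 * y2 * y3


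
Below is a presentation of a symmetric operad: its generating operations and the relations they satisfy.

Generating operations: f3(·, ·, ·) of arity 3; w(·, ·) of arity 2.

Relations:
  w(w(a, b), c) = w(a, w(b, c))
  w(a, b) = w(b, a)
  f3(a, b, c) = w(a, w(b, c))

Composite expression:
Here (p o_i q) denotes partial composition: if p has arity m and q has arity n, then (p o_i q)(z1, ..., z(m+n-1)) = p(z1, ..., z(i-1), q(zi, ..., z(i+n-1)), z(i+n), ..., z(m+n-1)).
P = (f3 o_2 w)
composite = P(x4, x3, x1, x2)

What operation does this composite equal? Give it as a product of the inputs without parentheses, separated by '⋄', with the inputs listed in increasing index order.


x1 ⋄ x2 ⋄ x3 ⋄ x4

With f3 associative and commutative, the x-input set is all that matters.
w(x3, x1) spells out as x3 ⋄ x1
f3(x4, w(x3, x1), x2) spells out as x4 ⋄ x3 ⋄ x1 ⋄ x2
the factors in increasing index order: x1 ⋄ x2 ⋄ x3 ⋄ x4


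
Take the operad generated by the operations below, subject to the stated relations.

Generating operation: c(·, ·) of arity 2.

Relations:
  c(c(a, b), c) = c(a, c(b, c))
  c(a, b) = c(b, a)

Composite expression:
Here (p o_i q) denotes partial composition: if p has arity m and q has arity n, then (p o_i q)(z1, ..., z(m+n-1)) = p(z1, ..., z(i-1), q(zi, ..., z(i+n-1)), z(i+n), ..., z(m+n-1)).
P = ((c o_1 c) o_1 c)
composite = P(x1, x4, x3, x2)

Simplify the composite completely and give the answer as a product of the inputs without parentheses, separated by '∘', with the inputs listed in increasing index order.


x1 ∘ x2 ∘ x3 ∘ x4


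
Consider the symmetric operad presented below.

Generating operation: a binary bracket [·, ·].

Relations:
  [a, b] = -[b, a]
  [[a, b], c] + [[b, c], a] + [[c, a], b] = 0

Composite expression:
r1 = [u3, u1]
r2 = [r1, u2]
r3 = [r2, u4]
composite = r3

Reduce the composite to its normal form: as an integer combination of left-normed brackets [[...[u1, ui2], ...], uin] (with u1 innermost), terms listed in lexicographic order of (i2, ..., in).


-[[[u1, u3], u2], u4]

A multilinear Lie element is pinned by u1-initial words (u1 innermost).
Composite bracket: [[[u3, u1], u2], u4]
Applying ab - ba throughout gives 8 signed words (2^3 = 8).
Words beginning with u1 determine it all:
  the word u1u3u2u4 carries sign -1 and contributes -[[[u1, u3], u2], u4]


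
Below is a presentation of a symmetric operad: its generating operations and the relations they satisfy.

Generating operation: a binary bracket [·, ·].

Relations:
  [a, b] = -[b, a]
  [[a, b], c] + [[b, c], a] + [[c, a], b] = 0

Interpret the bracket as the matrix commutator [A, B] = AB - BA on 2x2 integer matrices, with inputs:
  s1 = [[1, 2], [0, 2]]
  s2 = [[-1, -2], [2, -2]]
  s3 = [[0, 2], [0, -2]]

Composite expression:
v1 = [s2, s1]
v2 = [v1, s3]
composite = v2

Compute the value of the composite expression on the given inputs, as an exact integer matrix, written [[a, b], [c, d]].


[s2, s1] = [[-4, 0], [-2, 4]]
[[s2, s1], s3] = [[4, -16], [-4, -4]]

[[4, -16], [-4, -4]]


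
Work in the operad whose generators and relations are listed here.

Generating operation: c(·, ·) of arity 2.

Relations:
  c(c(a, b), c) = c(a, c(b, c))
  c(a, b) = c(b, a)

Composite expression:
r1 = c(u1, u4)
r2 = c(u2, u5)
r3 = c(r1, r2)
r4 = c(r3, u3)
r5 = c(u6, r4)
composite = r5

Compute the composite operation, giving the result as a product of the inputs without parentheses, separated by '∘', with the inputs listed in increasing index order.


u1 ∘ u2 ∘ u3 ∘ u4 ∘ u5 ∘ u6

With c associative and commutative, the u-input set is all that matters.
c(u1, u4) unparenthesizes to u1 ∘ u4
c(u2, u5) unparenthesizes to u2 ∘ u5
c(c(u1, u4), c(u2, u5)) unparenthesizes to u1 ∘ u4 ∘ u2 ∘ u5
c(c(c(u1, u4), c(u2, u5)), u3) unparenthesizes to u1 ∘ u4 ∘ u2 ∘ u5 ∘ u3
c(u6, c(c(c(u1, u4), c(u2, u5)), u3)) unparenthesizes to u6 ∘ u1 ∘ u4 ∘ u2 ∘ u5 ∘ u3
commutativity sorts the factors: u1 ∘ u2 ∘ u3 ∘ u4 ∘ u5 ∘ u6


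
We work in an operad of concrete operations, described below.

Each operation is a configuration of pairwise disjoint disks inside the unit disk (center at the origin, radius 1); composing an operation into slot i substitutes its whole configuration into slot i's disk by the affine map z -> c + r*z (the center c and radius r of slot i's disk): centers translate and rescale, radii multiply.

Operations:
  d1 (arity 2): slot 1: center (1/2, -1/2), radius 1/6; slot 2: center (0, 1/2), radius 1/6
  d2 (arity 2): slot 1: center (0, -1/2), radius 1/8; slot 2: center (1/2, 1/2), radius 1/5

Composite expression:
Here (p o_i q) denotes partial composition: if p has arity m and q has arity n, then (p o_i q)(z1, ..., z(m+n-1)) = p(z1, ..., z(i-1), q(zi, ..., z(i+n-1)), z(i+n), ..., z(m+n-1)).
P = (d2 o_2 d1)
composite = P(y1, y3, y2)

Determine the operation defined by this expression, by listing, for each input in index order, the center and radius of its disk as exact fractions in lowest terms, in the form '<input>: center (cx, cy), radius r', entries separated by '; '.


y1: center (0, -1/2), radius 1/8; y2: center (1/2, 3/5), radius 1/30; y3: center (3/5, 2/5), radius 1/30


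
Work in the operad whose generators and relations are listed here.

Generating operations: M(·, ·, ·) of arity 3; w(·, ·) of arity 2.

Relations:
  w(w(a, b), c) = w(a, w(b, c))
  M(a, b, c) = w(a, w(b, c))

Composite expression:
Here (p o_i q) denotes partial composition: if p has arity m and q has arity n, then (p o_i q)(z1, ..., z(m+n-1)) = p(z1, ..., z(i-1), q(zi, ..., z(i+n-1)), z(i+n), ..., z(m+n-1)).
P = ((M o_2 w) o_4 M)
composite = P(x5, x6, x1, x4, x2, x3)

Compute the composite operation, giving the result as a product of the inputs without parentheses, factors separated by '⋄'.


All parenthesizations of M agree; list the x-inputs left to right.
w(x6, x1) collapses to x6 ⋄ x1
M(x4, x2, x3) collapses to x4 ⋄ x2 ⋄ x3
M(x5, w(x6, x1), M(x4, x2, x3)) collapses to x5 ⋄ x6 ⋄ x1 ⋄ x4 ⋄ x2 ⋄ x3

x5 ⋄ x6 ⋄ x1 ⋄ x4 ⋄ x2 ⋄ x3


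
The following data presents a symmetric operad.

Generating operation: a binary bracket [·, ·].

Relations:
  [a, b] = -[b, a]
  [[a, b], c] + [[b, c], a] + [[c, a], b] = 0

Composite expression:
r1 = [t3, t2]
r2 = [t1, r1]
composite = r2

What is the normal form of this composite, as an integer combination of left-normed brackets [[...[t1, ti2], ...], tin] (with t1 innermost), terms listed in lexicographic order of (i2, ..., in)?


Left-normed coefficients sit on the t1-initial expansion words.
Composite bracket: [t1, [t3, t2]]
Each bracket splits as ab - ba, giving 4 signed words (2^2 = 4).
Coefficients come from the t1-initial words:
  t1t2t3 (sign -1) contributes -[[t1, t2], t3]
  t1t3t2 (sign +1) contributes +[[t1, t3], t2]

-[[t1, t2], t3] + [[t1, t3], t2]


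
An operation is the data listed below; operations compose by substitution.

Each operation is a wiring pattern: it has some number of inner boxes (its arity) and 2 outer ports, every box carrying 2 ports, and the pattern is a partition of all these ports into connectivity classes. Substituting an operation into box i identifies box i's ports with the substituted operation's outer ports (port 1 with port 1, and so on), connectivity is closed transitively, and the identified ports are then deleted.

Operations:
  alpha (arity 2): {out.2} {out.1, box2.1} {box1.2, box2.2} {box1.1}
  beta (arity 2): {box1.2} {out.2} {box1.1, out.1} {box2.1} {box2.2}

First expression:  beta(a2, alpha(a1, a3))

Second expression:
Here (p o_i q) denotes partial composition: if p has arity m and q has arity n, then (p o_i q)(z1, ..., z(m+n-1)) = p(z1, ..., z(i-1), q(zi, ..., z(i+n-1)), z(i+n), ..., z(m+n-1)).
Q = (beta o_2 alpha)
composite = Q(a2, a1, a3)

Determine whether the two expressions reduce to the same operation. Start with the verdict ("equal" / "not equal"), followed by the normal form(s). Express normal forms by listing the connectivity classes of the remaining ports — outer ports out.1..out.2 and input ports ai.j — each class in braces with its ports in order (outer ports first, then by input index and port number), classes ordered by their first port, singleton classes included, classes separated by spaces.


equal; the common form is {out.1, a2.1} {out.2} {a1.1} {a1.2, a3.2} {a2.2} {a3.1}

The first expression, normalized: {out.1, a2.1} {out.2} {a1.1} {a1.2, a3.2} {a2.2} {a3.1}
The second expression, normalized: {out.1, a2.1} {out.2} {a1.1} {a1.2, a3.2} {a2.2} {a3.1}
The normal forms match — equal.


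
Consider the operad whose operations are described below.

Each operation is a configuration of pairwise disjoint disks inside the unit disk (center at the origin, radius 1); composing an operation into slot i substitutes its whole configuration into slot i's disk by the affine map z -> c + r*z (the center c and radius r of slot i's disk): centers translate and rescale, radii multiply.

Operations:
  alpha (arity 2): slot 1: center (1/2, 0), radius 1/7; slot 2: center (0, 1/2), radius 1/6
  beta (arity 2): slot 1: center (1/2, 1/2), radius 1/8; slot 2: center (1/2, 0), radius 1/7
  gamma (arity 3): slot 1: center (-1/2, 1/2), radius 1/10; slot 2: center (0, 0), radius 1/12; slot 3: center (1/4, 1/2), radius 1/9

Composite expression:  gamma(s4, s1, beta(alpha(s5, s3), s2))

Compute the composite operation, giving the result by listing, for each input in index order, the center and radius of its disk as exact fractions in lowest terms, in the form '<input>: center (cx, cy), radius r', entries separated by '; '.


s1: center (0, 0), radius 1/12; s2: center (11/36, 1/2), radius 1/63; s3: center (11/36, 9/16), radius 1/432; s4: center (-1/2, 1/2), radius 1/10; s5: center (5/16, 5/9), radius 1/504

Only the slot chain above each s matters under gamma; compose those maps.
tracing s4 down its 1-map path: center (-1/2, 1/2), radius 1/10
tracing s1 down its 1-map path: center (0, 0), radius 1/12
tracing s5 down its 3-map path: center (5/16, 5/9), radius 1/504
tracing s3 down its 3-map path: center (11/36, 9/16), radius 1/432
tracing s2 down its 2-map path: center (11/36, 1/2), radius 1/63


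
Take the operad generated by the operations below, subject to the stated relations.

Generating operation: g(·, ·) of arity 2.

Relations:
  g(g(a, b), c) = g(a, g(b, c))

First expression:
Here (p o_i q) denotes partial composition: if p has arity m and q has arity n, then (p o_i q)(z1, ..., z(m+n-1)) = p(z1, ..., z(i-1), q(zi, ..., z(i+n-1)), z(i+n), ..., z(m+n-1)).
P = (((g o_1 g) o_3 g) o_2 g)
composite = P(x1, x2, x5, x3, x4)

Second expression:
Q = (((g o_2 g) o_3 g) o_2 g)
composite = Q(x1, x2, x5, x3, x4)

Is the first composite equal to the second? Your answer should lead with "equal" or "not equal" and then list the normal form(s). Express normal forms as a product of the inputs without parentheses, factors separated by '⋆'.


equal — both sides give x1 ⋆ x2 ⋆ x5 ⋆ x3 ⋆ x4

Reducing the first expression gives x1 ⋆ x2 ⋆ x5 ⋆ x3 ⋆ x4
Reducing the second expression gives x1 ⋆ x2 ⋆ x5 ⋆ x3 ⋆ x4
Same normal form: equal.


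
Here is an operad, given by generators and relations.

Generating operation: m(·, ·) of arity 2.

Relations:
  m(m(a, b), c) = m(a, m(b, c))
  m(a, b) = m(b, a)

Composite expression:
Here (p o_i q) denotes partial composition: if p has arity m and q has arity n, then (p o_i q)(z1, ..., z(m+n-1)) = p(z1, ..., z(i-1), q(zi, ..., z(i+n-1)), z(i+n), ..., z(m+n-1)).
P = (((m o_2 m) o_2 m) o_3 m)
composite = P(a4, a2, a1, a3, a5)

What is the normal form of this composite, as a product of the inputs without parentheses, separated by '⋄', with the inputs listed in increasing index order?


a1 ⋄ a2 ⋄ a3 ⋄ a4 ⋄ a5

Key point: m commutes, so take the a-inputs in any fixed order.
m(a1, a3) linearizes to a1 ⋄ a3
m(a2, m(a1, a3)) linearizes to a2 ⋄ a1 ⋄ a3
m(m(a2, m(a1, a3)), a5) linearizes to a2 ⋄ a1 ⋄ a3 ⋄ a5
m(a4, m(m(a2, m(a1, a3)), a5)) linearizes to a4 ⋄ a2 ⋄ a1 ⋄ a3 ⋄ a5
putting the inputs in ascending order: a1 ⋄ a2 ⋄ a3 ⋄ a4 ⋄ a5


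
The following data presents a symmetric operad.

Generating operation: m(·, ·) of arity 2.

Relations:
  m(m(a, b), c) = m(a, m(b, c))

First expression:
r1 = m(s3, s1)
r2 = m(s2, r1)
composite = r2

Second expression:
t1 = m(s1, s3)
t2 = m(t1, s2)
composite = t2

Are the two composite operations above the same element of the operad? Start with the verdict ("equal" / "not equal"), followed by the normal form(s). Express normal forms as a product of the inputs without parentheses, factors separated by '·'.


not equal; the first gives s2 · s3 · s1 and the second s1 · s3 · s2

The first expression reduces to s2 · s3 · s1
The second expression reduces to s1 · s3 · s2
The forms do not match — not equal.


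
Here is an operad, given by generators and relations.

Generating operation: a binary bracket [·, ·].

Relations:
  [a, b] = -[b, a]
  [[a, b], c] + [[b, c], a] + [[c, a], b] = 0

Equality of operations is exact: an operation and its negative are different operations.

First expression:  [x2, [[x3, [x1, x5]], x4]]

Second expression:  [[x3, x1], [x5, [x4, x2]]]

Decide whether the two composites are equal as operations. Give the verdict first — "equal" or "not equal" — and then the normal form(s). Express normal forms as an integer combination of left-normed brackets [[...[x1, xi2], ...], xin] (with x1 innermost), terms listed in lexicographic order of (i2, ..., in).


Reducing the first expression gives [[[[x1, x5], x3], x4], x2]
Reducing the second expression gives -[[[[x1, x3], x2], x4], x5] + [[[[x1, x3], x4], x2], x5] + [[[[x1, x3], x5], x2], x4] - [[[[x1, x3], x5], x4], x2]
They disagree, so not equal.

not equal: they reduce to [[[[x1, x5], x3], x4], x2] and -[[[[x1, x3], x2], x4], x5] + [[[[x1, x3], x4], x2], x5] + [[[[x1, x3], x5], x2], x4] - [[[[x1, x3], x5], x4], x2]
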